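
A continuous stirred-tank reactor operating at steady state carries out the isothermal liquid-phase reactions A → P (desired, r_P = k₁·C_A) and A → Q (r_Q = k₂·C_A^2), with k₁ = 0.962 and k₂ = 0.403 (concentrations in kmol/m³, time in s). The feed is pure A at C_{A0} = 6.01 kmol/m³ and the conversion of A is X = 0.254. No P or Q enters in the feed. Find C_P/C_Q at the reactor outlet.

Exit C_A = C_{A0}(1−X) = 6.01×0.746 = 4.483 kmol/m³.
In a CSTR the entire volume is at exit conditions, so r_P = 0.962×4.483 = 4.313 and r_Q = 0.403×4.483^2 = 8.101.
Overall selectivity = C_P/C_Q = r_Pτ/(r_Qτ) = r_P/r_Q = 0.532.

0.532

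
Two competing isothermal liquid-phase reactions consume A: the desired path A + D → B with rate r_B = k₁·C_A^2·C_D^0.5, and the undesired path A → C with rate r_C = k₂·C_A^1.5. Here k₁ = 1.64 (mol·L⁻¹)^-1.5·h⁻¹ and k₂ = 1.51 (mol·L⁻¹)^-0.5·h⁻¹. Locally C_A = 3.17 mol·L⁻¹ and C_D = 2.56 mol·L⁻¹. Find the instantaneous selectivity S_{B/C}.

S_{B/C} = r_B/r_C = (k₁·C_A^2·C_D^0.5)/(k₂·C_A^1.5) = (k₁/k₂)·C_A^0.5·C_D^0.5.
= (1.64×3.170^2×2.560^0.5) / (1.51×3.170^1.5) = 26.37/8.522 = 3.09.
Since the desired path is higher order in A, keeping C_A high (PFR or concentrated feed) favours B.

3.09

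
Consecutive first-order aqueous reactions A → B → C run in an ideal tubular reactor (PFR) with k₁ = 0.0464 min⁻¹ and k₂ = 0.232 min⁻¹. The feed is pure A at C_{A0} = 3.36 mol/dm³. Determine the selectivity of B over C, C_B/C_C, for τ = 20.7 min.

Solving the coupled first-order balances gives C_B(τ) = [k₁/(k₂−k₁)]·C_{A0}·(e^(−k₁τ) − e^(−k₂τ)).
e^(−k₁τ) = e^(−0.0464×20.7) = e^(−0.9605) = 0.3827; e^(−k₂τ) = e^(−4.802) = 0.008210.
C_B = 0.0464×3.36/(0.232−0.0464) × (0.3827−0.008210) = 0.8400×0.3745 = 0.3146 mol/dm³.
C_A = C_{A0}e^(−k₁τ) = 1.286 mol/dm³, so C_C = C_{A0}−C_A−C_B = 1.760 mol/dm³; C_B/C_C = 0.179.

0.179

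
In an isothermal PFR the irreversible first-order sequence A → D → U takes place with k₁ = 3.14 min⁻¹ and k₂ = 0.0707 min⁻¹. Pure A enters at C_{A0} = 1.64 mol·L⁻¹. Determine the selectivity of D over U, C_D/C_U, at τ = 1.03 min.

18.3

For first-order series with pure A initially, C_D(τ) = k₁C_{A0}/(k₂−k₁)·(e^(−k₁τ) − e^(−k₂τ)).
e^(−k₁τ) = e^(−3.14×1.03) = e^(−3.234) = 0.03939; e^(−k₂τ) = e^(−0.07282) = 0.9298.
C_D = 3.14×1.64/(0.0707−3.14) × (0.03939−0.9298) = (-1.678)×(-0.8904) = 1.494 mol·L⁻¹.
C_A = C_{A0}e^(−k₁τ) = 0.06460 mol·L⁻¹, so C_U = C_{A0}−C_A−C_D = 0.08155 mol·L⁻¹; C_D/C_U = 18.3.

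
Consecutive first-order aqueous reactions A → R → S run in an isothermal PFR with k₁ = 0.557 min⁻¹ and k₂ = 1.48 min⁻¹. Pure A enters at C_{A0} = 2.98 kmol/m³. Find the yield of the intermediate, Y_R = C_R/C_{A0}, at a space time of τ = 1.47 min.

0.198

Solving the coupled first-order balances gives C_R(τ) = [k₁/(k₂−k₁)]·C_{A0}·(e^(−k₁τ) − e^(−k₂τ)).
e^(−k₁τ) = e^(−0.557×1.47) = e^(−0.8188) = 0.4410; e^(−k₂τ) = e^(−2.176) = 0.1135.
C_R = 0.557×2.98/(1.48−0.557) × (0.4410−0.1135) = 1.798×0.3274 = 0.5888 kmol/m³.
Y_R = C_R/C_{A0} = 0.5888/2.98 = 0.198.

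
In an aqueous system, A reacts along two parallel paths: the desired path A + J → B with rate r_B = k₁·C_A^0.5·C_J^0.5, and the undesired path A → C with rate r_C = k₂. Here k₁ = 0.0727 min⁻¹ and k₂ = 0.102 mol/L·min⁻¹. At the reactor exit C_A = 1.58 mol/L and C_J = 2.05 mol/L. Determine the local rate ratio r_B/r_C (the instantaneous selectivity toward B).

S_{B/C} = r_B/r_C = (k₁·C_A^0.5·C_J^0.5)/(k₂) = (k₁/k₂)·C_A^0.5·C_J^0.5.
= (0.0727×1.580^0.5×2.050^0.5) / (0.102) = 0.1308/0.1020 = 1.28.

1.28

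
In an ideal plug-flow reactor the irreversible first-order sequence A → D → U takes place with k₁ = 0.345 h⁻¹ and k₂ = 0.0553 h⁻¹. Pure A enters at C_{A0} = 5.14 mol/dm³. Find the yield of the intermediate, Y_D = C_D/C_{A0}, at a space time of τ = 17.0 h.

The intermediate concentration in a first-order A→B→C sequence is C_D = k₁C_{A0}(e^(−k₁τ) − e^(−k₂τ))/(k₂−k₁).
e^(−k₁τ) = e^(−0.345×17.0) = e^(−5.865) = 0.002837; e^(−k₂τ) = e^(−0.9401) = 0.3906.
C_D = 0.345×5.14/(0.0553−0.345) × (0.002837−0.3906) = (-6.121)×(-0.3878) = 2.373 mol/dm³.
Y_D = C_D/C_{A0} = 2.373/5.14 = 0.462.

0.462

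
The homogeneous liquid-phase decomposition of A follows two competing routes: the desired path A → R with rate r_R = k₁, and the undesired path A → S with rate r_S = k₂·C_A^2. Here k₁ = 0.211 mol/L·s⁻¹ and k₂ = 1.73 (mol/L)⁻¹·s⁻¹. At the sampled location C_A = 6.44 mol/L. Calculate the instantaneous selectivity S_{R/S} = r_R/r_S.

0.00294

S_{R/S} = r_R/r_S = (k₁)/(k₂·C_A^2) = (k₁/k₂)·C_A^-2.
= (0.211) / (1.73×6.440^2) = 0.2110/71.75 = 0.00294.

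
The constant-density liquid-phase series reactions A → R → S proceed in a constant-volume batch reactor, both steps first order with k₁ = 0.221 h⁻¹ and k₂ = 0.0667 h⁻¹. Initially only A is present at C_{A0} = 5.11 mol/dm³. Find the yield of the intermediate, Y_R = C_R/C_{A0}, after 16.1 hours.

Solving the coupled first-order balances gives C_R(t) = [k₁/(k₂−k₁)]·C_{A0}·(e^(−k₁t) − e^(−k₂t)).
e^(−k₁t) = e^(−0.221×16.1) = e^(−3.558) = 0.02849; e^(−k₂t) = e^(−1.074) = 0.3417.
C_R = 0.221×5.11/(0.0667−0.221) × (0.02849−0.3417) = (-7.319)×(-0.3132) = 2.292 mol/dm³.
Y_R = C_R/C_{A0} = 2.292/5.11 = 0.449.

0.449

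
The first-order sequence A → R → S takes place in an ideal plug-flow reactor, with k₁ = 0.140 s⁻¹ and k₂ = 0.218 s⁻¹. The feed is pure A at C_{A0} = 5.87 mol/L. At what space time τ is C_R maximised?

5.68 s

For first-order series the maximum of C_R occurs at τ_opt = ln(k₂/k₁)/(k₂−k₁).
= ln(0.218/0.140)/(0.218−0.140) = ln(1.557)/0.07800 = 0.4429/0.07800 = 5.68 s.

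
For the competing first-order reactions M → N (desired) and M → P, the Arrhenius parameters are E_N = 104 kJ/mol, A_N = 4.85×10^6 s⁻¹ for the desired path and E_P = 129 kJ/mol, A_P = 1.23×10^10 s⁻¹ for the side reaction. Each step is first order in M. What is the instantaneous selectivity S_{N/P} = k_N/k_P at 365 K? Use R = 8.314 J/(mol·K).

With equal orders, S_{N/P} = k_N/k_P = (A_N/A_P)·exp[(E_P−E_N)/(RT)].
(E_P−E_N)/(RT) = (129−104)×10³/(8.314×365) = 25000/3035 = 8.238.
k_N/k_P = (4.85×10^6/1.23×10^10)·exp(8.238) = 3.943×10^-4 × 3783 = 1.49.

1.49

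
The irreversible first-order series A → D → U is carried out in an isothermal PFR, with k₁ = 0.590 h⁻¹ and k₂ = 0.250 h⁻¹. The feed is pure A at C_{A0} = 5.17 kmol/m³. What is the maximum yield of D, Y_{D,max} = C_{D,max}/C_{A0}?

0.532

Evaluating C_D at τ_opt = ln(k₂/k₁)/(k₂−k₁) gives C_{D,max}/C_{A0} = (k₁/k₂)^[k₂/(k₂−k₁)].
= (0.590/0.250)^(0.250/(0.250−0.590)) = (2.360)^(-0.7353) = 0.5319.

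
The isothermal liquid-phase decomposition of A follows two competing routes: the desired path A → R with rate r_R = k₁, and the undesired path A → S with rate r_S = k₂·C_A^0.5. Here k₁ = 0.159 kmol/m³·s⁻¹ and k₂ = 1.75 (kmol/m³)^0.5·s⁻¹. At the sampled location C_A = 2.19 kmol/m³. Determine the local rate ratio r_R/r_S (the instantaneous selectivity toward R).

S_{R/S} = r_R/r_S = (k₁)/(k₂·C_A^0.5) = (k₁/k₂)·C_A^-0.5.
= (0.159) / (1.75×2.190^0.5) = 0.1590/2.590 = 0.0614.
The undesired path is higher order in A, so low C_A (CSTR or dilute feed) favours R.

0.0614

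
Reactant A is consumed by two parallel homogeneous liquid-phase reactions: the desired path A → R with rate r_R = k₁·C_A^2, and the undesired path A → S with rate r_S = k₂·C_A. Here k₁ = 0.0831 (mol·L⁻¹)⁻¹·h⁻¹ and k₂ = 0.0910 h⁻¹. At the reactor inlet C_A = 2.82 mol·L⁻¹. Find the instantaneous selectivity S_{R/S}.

S_{R/S} = r_R/r_S = (k₁·C_A^2)/(k₂·C_A) = (k₁/k₂)·C_A.
= (0.0831×2.820^2) / (0.0910×2.820) = 0.6608/0.2566 = 2.58.
Since the desired path is higher order in A, keeping C_A high (PFR or concentrated feed) favours R.

2.58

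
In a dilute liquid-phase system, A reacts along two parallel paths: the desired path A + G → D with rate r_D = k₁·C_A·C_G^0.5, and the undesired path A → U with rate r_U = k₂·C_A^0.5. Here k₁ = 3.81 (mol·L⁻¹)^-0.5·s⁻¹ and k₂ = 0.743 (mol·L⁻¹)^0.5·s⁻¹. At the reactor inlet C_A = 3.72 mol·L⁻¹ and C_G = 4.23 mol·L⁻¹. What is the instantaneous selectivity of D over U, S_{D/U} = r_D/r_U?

20.3

S_{D/U} = r_D/r_U = (k₁·C_A·C_G^0.5)/(k₂·C_A^0.5) = (k₁/k₂)·C_A^0.5·C_G^0.5.
= (3.81×3.720×4.230^0.5) / (0.743×3.720^0.5) = 29.15/1.433 = 20.3.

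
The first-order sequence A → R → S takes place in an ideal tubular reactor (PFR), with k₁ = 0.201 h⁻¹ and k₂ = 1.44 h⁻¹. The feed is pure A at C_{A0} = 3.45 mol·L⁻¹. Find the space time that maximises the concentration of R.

1.59 h

For first-order series the maximum of C_R occurs at τ_opt = ln(k₂/k₁)/(k₂−k₁).
= ln(1.44/0.201)/(1.44−0.201) = ln(7.164)/1.239 = 1.969/1.239 = 1.59 h.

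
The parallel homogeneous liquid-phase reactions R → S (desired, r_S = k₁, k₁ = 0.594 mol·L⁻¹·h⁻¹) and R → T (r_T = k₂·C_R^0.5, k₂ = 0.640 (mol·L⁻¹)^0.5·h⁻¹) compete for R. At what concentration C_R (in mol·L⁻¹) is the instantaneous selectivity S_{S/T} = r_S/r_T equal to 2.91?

0.102 mol·L⁻¹

S_{S/T} = (k₁/k₂)·C_R^-0.5 ⇒ C_R = (S·k₂/k₁)^(-2).
= (2.91×0.640/0.594)^(-2) = (3.135)^(-2) = 0.102 mol·L⁻¹.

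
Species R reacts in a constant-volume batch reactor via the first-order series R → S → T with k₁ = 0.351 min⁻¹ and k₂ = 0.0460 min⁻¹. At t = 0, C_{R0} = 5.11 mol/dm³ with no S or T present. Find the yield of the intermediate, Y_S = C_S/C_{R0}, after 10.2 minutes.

0.688

For first-order series with pure R initially, C_S(t) = k₁C_{R0}/(k₂−k₁)·(e^(−k₁t) − e^(−k₂t)).
e^(−k₁t) = e^(−0.351×10.2) = e^(−3.580) = 0.02787; e^(−k₂t) = e^(−0.4692) = 0.6255.
C_S = 0.351×5.11/(0.0460−0.351) × (0.02787−0.6255) = (-5.881)×(-0.5976) = 3.514 mol/dm³.
Y_S = C_S/C_{R0} = 3.514/5.11 = 0.688.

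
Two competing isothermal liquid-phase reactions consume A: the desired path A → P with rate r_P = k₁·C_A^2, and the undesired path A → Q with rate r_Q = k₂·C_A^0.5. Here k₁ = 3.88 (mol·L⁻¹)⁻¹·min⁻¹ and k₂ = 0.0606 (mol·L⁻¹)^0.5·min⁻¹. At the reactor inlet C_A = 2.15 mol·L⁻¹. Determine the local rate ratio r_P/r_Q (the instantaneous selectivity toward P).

S_{P/Q} = r_P/r_Q = (k₁·C_A^2)/(k₂·C_A^0.5) = (k₁/k₂)·C_A^1.5.
= (3.88×2.150^2) / (0.0606×2.150^0.5) = 17.94/0.08886 = 202.

202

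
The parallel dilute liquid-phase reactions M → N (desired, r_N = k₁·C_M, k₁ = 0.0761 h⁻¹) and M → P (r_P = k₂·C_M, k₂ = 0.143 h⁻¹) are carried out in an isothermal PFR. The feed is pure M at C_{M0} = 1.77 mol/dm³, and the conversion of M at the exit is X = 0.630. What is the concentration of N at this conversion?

0.387 mol/dm³

C_M = C_{M0}(1−X) = 0.6549 mol/dm³.
Both paths are first order in M, so the instantaneous fraction to N is constant: dC_N/d(−C_M) = k₁/(k₁+k₂) = 0.3473.
C_N = 0.3473·(C_{M0}−C_M) = 0.3473×1.115 = 0.387 mol/dm³.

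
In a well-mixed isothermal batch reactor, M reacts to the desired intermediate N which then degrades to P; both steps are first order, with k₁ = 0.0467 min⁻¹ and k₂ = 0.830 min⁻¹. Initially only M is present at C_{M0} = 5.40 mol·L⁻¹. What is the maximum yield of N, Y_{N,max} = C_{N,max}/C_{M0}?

For a first-order series the maximum intermediate yield is C_{N,max}/C_{M0} = (k₁/k₂)^[k₂/(k₂−k₁)].
= (0.0467/0.830)^(0.830/(0.830−0.0467)) = (0.05627)^(1.060) = 0.04739.

0.0474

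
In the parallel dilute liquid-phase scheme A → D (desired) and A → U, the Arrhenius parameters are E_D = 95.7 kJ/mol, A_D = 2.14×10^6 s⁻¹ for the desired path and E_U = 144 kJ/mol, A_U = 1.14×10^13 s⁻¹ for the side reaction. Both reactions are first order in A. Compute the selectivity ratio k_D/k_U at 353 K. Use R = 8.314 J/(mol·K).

Since both paths have the same order in A, the concentration cancels and S_{D/U} = k_D/k_U = (A_D/A_U)·exp[(E_U−E_D)/(RT)].
(E_U−E_D)/(RT) = (144−95.7)×10³/(8.314×353) = 48300/2935 = 16.46.
k_D/k_U = (2.14×10^6/1.14×10^13)·exp(16.46) = 1.877×10^-7 × 1.404×10^7 = 2.64.
Since E_D < E_U, lowering the temperature improves selectivity toward D.

2.64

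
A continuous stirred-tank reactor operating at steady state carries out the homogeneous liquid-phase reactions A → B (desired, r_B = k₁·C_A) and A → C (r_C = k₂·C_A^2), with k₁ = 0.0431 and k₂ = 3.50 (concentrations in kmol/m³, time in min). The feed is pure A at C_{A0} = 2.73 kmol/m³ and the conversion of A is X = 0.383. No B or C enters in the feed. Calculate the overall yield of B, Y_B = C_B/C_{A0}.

0.00278

Exit C_A = C_{A0}(1−X) = 2.73×0.617 = 1.684 kmol/m³.
In a CSTR the entire volume is at exit conditions, so r_B = 0.0431×1.684 = 0.07260 and r_C = 3.50×1.684^2 = 9.930.
Fraction of consumed A going to B: r_B/(r_B+r_C) = 0.007258.
C_B = 0.007258·C_{A0}·X = 0.007258×2.73×0.383 = 0.00759 kmol/m³; Y_B = C_B/C_{A0} = 0.00278.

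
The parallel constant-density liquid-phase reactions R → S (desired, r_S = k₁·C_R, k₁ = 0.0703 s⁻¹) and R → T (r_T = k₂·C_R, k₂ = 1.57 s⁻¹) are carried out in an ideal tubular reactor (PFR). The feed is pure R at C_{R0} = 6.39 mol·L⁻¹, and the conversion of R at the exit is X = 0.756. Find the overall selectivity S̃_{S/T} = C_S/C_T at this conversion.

C_R = C_{R0}(1−X) = 1.559 mol·L⁻¹.
Both paths are first order in R, so the instantaneous fraction to S is constant: dC_S/d(−C_R) = k₁/(k₁+k₂) = 0.04286.
C_S = 0.04286·(C_{R0}−C_R) = 0.04286×4.831 = 0.207 mol·L⁻¹.
C_T = (C_{R0}−C_R)−C_S = 4.624 mol·L⁻¹; S̃_{S/T} = 0.2070/4.624 = 0.0448.

0.0448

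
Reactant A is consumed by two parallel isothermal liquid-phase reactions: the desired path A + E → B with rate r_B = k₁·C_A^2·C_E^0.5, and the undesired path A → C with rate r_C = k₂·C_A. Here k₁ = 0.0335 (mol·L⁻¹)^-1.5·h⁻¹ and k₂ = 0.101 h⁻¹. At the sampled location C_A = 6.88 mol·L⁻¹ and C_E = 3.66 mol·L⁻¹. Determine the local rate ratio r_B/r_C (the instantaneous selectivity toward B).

4.37

S_{B/C} = r_B/r_C = (k₁·C_A^2·C_E^0.5)/(k₂·C_A) = (k₁/k₂)·C_A·C_E^0.5.
= (0.0335×6.880^2×3.660^0.5) / (0.101×6.880) = 3.034/0.6949 = 4.37.
Since the desired path is higher order in A, keeping C_A high (PFR or concentrated feed) favours B.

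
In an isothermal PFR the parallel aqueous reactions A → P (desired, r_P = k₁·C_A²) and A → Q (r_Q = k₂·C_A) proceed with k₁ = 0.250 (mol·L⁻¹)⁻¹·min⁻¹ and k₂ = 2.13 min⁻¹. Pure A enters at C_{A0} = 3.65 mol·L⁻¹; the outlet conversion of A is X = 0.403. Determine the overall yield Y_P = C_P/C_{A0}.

C_A = C_{A0}(1−X) = 2.179 mol·L⁻¹.
Along a PFR/batch, dC_Q/dC_A = −r_Q/(r_P+r_Q) = −k₂/(k₂+k₁·C_A).
Integrating from C_{A0} to C_A: C_Q = (2.13/0.250)·ln[(2.13+0.250·3.65)/(2.13+0.250·2.18)] = 8.520·ln(3.042/2.675) = 1.098 mol·L⁻¹.
Then C_P = (C_{A0}−C_A) − C_Q = 1.471 − 1.098 = 0.3734 mol·L⁻¹.
Y_P = C_P/C_{A0} = 0.3734/3.65 = 0.102.

0.102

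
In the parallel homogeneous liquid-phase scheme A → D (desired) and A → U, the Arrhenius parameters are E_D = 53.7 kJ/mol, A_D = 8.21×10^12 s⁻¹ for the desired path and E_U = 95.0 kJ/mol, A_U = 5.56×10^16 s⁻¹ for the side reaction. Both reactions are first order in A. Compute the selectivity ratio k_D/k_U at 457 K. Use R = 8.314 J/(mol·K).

Since both paths have the same order in A, the concentration cancels and S_{D/U} = k_D/k_U = (A_D/A_U)·exp[(E_U−E_D)/(RT)].
(E_U−E_D)/(RT) = (95.0−53.7)×10³/(8.314×457) = 41300/3799 = 10.87.
k_D/k_U = (8.21×10^12/5.56×10^16)·exp(10.87) = 1.477×10^-4 × 52568 = 7.76.

7.76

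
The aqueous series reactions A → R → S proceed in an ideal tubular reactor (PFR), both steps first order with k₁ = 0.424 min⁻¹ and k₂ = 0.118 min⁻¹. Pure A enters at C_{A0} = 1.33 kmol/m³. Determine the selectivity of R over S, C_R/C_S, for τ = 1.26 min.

For first-order series with pure A initially, C_R(τ) = k₁C_{A0}/(k₂−k₁)·(e^(−k₁τ) − e^(−k₂τ)).
e^(−k₁τ) = e^(−0.424×1.26) = e^(−0.5342) = 0.5861; e^(−k₂τ) = e^(−0.1487) = 0.8618.
C_R = 0.424×1.33/(0.118−0.424) × (0.5861−0.8618) = (-1.843)×(-0.2757) = 0.5081 kmol/m³.
C_A = C_{A0}e^(−k₁τ) = 0.7795 kmol/m³, so C_S = C_{A0}−C_A−C_R = 0.04233 kmol/m³; C_R/C_S = 12.0.

12.0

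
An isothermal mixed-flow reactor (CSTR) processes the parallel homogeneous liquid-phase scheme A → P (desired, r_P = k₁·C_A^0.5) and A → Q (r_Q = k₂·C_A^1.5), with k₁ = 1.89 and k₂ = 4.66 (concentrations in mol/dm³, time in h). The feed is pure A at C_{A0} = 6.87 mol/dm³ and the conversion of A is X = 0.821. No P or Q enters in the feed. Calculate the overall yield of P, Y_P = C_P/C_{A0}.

0.204

Exit C_A = C_{A0}(1−X) = 6.87×0.179 = 1.230 mol/dm³.
In a CSTR the entire volume is at exit conditions, so r_P = 1.89×1.230^0.5 = 2.096 and r_Q = 4.66×1.230^1.5 = 6.355.
Fraction of consumed A going to P: r_P/(r_P+r_Q) = 0.2480.
C_P = 0.2480·C_{A0}·X = 0.2480×6.87×0.821 = 1.40 mol/dm³; Y_P = C_P/C_{A0} = 0.204.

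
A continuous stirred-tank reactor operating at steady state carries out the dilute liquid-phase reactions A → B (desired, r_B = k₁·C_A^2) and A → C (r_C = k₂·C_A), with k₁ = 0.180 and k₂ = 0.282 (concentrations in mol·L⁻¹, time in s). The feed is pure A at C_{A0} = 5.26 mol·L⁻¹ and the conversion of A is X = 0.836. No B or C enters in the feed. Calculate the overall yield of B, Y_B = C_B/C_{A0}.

Exit C_A = C_{A0}(1−X) = 5.26×0.164 = 0.8626 mol·L⁻¹.
Rates in a CSTR are evaluated at the outlet concentration: r_B = 0.180×0.8626^2 = 0.1339, r_C = 0.282×0.8626 = 0.2433.
Fraction of consumed A going to B: r_B/(r_B+r_C) = 0.3551.
C_B = 0.3551·C_{A0}·X = 0.3551×5.26×0.836 = 1.56 mol·L⁻¹; Y_B = C_B/C_{A0} = 0.297.

0.297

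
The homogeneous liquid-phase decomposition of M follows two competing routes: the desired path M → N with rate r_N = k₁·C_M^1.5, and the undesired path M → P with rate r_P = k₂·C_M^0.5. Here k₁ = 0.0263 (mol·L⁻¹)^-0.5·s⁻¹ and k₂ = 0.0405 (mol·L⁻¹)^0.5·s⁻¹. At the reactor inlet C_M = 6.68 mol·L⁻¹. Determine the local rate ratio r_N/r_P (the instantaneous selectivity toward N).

4.34

S_{N/P} = r_N/r_P = (k₁·C_M^1.5)/(k₂·C_M^0.5) = (k₁/k₂)·C_M.
= (0.0263×6.680^1.5) / (0.0405×6.680^0.5) = 0.4541/0.1047 = 4.34.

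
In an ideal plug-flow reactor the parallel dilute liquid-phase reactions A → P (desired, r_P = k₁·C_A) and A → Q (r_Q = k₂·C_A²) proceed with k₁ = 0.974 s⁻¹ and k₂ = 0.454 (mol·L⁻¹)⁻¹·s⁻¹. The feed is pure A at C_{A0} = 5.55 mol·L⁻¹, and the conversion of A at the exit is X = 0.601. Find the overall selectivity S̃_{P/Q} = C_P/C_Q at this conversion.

0.576

C_A = C_{A0}(1−X) = 2.214 mol·L⁻¹.
Along a PFR/batch, dC_P/dC_A = −r_P/(r_P+r_Q) = −k₁/(k₁+k₂·C_A).
Integrating from C_{A0} to C_A: C_P = (0.974/0.454)·ln[(0.974+0.454·5.55)/(0.974+0.454·2.21)] = 2.145·ln(3.494/1.979) = 1.219 mol·L⁻¹.
C_Q = (C_{A0}−C_A)−C_P = 2.117 mol·L⁻¹; S̃_{P/Q} = 1.219/2.117 = 0.576.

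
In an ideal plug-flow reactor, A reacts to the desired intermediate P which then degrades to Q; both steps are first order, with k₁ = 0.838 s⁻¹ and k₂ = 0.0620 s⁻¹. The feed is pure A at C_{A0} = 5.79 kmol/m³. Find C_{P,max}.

4.70 kmol/m³

For a first-order series the maximum intermediate yield is C_{P,max}/C_{A0} = (k₁/k₂)^[k₂/(k₂−k₁)].
= (0.838/0.0620)^(0.0620/(0.0620−0.838)) = (13.52)^(-0.07990) = 0.8122.
C_{P,max} = 0.8122×5.79 = 4.70 kmol/m³.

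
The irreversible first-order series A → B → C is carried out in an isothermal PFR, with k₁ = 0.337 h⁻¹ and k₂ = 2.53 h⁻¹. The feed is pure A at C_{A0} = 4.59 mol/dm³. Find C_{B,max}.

At the optimum, C_{B,max}/C_{A0} = (k₁/k₂)^[k₂/(k₂−k₁)].
= (0.337/2.53)^(2.53/(2.53−0.337)) = (0.1332)^(1.154) = 0.09772.
C_{B,max} = 0.09772×4.59 = 0.449 mol/dm³.

0.449 mol/dm³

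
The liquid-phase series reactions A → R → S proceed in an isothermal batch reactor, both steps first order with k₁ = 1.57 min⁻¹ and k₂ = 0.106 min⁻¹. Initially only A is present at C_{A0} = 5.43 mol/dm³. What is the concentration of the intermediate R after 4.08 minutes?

3.77 mol/dm³

For first-order series with pure A initially, C_R(t) = k₁C_{A0}/(k₂−k₁)·(e^(−k₁t) − e^(−k₂t)).
e^(−k₁t) = e^(−1.57×4.08) = e^(−6.406) = 0.001652; e^(−k₂t) = e^(−0.4325) = 0.6489.
C_R = 1.57×5.43/(0.106−1.57) × (0.001652−0.6489) = (-5.823)×(-0.6472) = 3.769 mol/dm³.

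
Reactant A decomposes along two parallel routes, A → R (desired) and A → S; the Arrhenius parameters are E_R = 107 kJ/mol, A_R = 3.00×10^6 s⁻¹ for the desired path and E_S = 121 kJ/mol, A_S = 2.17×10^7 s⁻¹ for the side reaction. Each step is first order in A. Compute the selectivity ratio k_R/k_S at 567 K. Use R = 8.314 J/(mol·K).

2.69

With equal orders, S_{R/S} = k_R/k_S = (A_R/A_S)·exp[(E_S−E_R)/(RT)].
(E_S−E_R)/(RT) = (121−107)×10³/(8.314×567) = 14000/4714 = 2.970.
k_R/k_S = (3.00×10^6/2.17×10^7)·exp(2.970) = 0.1382 × 19.49 = 2.69.
Since E_R < E_S, lowering the temperature improves selectivity toward R.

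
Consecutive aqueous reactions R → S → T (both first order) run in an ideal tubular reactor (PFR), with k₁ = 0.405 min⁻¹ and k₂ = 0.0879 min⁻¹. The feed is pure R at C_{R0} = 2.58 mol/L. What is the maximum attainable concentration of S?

1.69 mol/L

Evaluating C_S at τ_opt = ln(k₂/k₁)/(k₂−k₁) gives C_{S,max}/C_{R0} = (k₁/k₂)^[k₂/(k₂−k₁)].
= (0.405/0.0879)^(0.0879/(0.0879−0.405)) = (4.608)^(-0.2772) = 0.6548.
C_{S,max} = 0.6548×2.58 = 1.69 mol/L.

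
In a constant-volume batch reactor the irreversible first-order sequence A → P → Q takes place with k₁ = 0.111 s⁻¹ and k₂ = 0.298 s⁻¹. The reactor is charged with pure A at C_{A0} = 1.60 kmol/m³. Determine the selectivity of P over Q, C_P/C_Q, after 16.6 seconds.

0.119

For first-order series with pure A initially, C_P(t) = k₁C_{A0}/(k₂−k₁)·(e^(−k₁t) − e^(−k₂t)).
e^(−k₁t) = e^(−0.111×16.6) = e^(−1.843) = 0.1584; e^(−k₂t) = e^(−4.947) = 0.007106.
C_P = 0.111×1.60/(0.298−0.111) × (0.1584−0.007106) = 0.9497×0.1513 = 0.1437 kmol/m³.
C_A = C_{A0}e^(−k₁t) = 0.2534 kmol/m³, so C_Q = C_{A0}−C_A−C_P = 1.203 kmol/m³; C_P/C_Q = 0.119.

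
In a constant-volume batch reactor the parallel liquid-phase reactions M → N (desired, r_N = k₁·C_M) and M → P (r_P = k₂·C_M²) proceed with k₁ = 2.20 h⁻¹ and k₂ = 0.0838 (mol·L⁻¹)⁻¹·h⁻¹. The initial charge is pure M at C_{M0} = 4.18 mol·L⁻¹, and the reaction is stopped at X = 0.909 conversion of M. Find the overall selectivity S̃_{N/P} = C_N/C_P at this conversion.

C_M = C_{M0}(1−X) = 0.3804 mol·L⁻¹.
Along a PFR/batch, dC_N/dC_M = −r_N/(r_N+r_P) = −k₁/(k₁+k₂·C_M).
Integrating from C_{M0} to C_M: C_N = (2.20/0.0838)·ln[(2.20+0.0838·4.18)/(2.20+0.0838·0.380)] = 26.25·ln(2.550/2.232) = 3.501 mol·L⁻¹.
C_P = (C_{M0}−C_M)−C_N = 0.2985 mol·L⁻¹; S̃_{N/P} = 3.501/0.2985 = 11.7.

11.7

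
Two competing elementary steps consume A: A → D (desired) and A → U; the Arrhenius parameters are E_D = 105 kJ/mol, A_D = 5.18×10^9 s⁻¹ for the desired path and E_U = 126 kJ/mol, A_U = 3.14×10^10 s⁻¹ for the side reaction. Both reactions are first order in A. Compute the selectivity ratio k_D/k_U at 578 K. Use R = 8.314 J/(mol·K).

With equal orders, S_{D/U} = k_D/k_U = (A_D/A_U)·exp[(E_U−E_D)/(RT)].
(E_U−E_D)/(RT) = (126−105)×10³/(8.314×578) = 21000/4805 = 4.370.
k_D/k_U = (5.18×10^9/3.14×10^10)·exp(4.370) = 0.1650 × 79.04 = 13.0.

13.0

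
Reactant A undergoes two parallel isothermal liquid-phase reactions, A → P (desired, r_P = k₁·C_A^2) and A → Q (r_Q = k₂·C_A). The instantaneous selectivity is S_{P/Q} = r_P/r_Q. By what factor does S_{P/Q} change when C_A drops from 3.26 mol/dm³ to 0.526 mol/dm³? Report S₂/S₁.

S_{P/Q} = (k₁/k₂)·C_A, so S₂/S₁ = (C_{A,2}/C_{A,1}).
= 0.526/3.26 = 0.161.
Selectivity toward P falls as C_A falls — high-concentration operation is favoured.

0.161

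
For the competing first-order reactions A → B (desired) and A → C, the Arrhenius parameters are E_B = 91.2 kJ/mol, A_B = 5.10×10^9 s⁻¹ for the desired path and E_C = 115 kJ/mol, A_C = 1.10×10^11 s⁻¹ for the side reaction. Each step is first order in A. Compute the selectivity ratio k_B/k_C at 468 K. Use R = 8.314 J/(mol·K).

With equal orders, S_{B/C} = k_B/k_C = (A_B/A_C)·exp[(E_C−E_B)/(RT)].
(E_C−E_B)/(RT) = (115−91.2)×10³/(8.314×468) = 23800/3891 = 6.117.
k_B/k_C = (5.10×10^9/1.10×10^11)·exp(6.117) = 0.04636 × 453.4 = 21.0.
Since E_B < E_C, lowering the temperature improves selectivity toward B.

21.0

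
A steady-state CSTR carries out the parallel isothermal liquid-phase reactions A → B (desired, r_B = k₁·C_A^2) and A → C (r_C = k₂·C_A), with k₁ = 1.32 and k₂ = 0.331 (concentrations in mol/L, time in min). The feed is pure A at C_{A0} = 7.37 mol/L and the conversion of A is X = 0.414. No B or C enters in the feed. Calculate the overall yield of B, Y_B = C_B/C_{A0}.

0.391

Exit C_A = C_{A0}(1−X) = 7.37×0.586 = 4.319 mol/L.
Rates in a CSTR are evaluated at the outlet concentration: r_B = 1.32×4.319^2 = 24.62, r_C = 0.331×4.319 = 1.430.
Fraction of consumed A going to B: r_B/(r_B+r_C) = 0.9451.
C_B = 0.9451·C_{A0}·X = 0.9451×7.37×0.414 = 2.88 mol/L; Y_B = C_B/C_{A0} = 0.391.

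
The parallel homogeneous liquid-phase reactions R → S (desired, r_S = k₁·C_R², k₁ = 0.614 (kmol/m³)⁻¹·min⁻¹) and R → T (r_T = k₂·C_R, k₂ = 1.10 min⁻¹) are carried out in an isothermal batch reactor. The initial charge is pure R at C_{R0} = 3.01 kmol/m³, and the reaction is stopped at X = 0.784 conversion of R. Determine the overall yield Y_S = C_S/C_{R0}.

C_R = C_{R0}(1−X) = 0.6502 kmol/m³.
Along a PFR/batch, dC_T/dC_R = −r_T/(r_S+r_T) = −k₂/(k₂+k₁·C_R).
Integrating from C_{R0} to C_R: C_T = (1.10/0.614)·ln[(1.10+0.614·3.01)/(1.10+0.614·0.650)] = 1.792·ln(2.948/1.499) = 1.212 kmol/m³.
Then C_S = (C_{R0}−C_R) − C_T = 2.360 − 1.212 = 1.148 kmol/m³.
Y_S = C_S/C_{R0} = 1.148/3.01 = 0.382.

0.382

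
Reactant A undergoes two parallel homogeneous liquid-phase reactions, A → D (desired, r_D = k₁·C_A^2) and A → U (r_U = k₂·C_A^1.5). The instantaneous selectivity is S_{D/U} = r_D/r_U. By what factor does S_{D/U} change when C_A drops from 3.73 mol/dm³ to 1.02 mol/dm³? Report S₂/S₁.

S_{D/U} = (k₁/k₂)·C_A^0.5, so S₂/S₁ = (C_{A,2}/C_{A,1})^0.5.
= (1.02/3.73)^0.5 = (0.2735)^0.5 = 0.523.

0.523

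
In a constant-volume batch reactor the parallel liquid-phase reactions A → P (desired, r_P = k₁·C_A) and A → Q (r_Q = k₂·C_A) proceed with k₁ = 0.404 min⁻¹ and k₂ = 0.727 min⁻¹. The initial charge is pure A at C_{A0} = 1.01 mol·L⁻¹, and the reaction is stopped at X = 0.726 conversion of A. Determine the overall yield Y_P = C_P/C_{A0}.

0.259

C_A = C_{A0}(1−X) = 0.2767 mol·L⁻¹.
Both paths are first order in A, so the instantaneous fraction to P is constant: dC_P/d(−C_A) = k₁/(k₁+k₂) = 0.3572.
C_P = 0.3572·(C_{A0}−C_A) = 0.3572×0.7333 = 0.262 mol·L⁻¹.
Y_P = C_P/C_{A0} = 0.2619/1.01 = 0.259.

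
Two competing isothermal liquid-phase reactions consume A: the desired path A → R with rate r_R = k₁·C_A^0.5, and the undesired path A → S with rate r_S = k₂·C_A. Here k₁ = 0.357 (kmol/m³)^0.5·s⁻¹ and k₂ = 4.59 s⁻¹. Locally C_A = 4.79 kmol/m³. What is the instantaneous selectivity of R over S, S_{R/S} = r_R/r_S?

0.0355

S_{R/S} = r_R/r_S = (k₁·C_A^0.5)/(k₂·C_A) = (k₁/k₂)·C_A^-0.5.
= (0.357×4.790^0.5) / (4.59×4.790) = 0.7813/21.99 = 0.0355.
The undesired path is higher order in A, so low C_A (CSTR or dilute feed) favours R.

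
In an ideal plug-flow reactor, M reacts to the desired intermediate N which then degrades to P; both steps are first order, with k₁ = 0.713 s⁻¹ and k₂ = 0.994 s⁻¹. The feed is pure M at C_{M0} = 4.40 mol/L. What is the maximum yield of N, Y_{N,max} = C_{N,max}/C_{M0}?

For a first-order series the maximum intermediate yield is C_{N,max}/C_{M0} = (k₁/k₂)^[k₂/(k₂−k₁)].
= (0.713/0.994)^(0.994/(0.994−0.713)) = (0.7173)^(3.537) = 0.3087.

0.309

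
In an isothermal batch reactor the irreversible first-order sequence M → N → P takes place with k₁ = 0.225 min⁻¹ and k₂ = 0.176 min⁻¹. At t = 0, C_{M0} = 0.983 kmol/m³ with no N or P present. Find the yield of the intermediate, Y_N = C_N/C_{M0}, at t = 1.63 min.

0.265

Solving the coupled first-order balances gives C_N(t) = [k₁/(k₂−k₁)]·C_{M0}·(e^(−k₁t) − e^(−k₂t)).
e^(−k₁t) = e^(−0.225×1.63) = e^(−0.3667) = 0.6930; e^(−k₂t) = e^(−0.2869) = 0.7506.
C_N = 0.225×0.983/(0.176−0.225) × (0.6930−0.7506) = (-4.514)×(-0.05762) = 0.2601 kmol/m³.
Y_N = C_N/C_{M0} = 0.2601/0.983 = 0.265.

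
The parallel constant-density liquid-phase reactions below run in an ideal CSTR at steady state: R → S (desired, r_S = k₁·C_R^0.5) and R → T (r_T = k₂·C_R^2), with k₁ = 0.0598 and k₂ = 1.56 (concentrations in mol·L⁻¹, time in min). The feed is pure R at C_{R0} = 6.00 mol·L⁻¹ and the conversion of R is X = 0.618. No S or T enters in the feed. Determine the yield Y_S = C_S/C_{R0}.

0.00675

Exit C_R = C_{R0}(1−X) = 6.00×0.382 = 2.292 mol·L⁻¹.
In a CSTR the entire volume is at exit conditions, so r_S = 0.0598×2.292^0.5 = 0.09053 and r_T = 1.56×2.292^2 = 8.195.
Fraction of consumed R going to S: r_S/(r_S+r_T) = 0.01093.
C_S = 0.01093·C_{R0}·X = 0.01093×6.00×0.618 = 0.0405 mol·L⁻¹; Y_S = C_S/C_{R0} = 0.00675.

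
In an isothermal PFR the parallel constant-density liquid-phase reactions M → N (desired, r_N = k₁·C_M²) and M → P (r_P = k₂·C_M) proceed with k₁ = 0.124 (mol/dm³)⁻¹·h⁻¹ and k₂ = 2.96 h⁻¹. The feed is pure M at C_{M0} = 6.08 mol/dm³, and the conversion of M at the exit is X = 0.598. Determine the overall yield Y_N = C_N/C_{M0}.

0.0899

C_M = C_{M0}(1−X) = 2.444 mol/dm³.
Along a PFR/batch, dC_P/dC_M = −r_P/(r_N+r_P) = −k₂/(k₂+k₁·C_M).
Integrating from C_{M0} to C_M: C_P = (2.96/0.124)·ln[(2.96+0.124·6.08)/(2.96+0.124·2.44)] = 23.87·ln(3.714/3.263) = 3.089 mol/dm³.
Then C_N = (C_{M0}−C_M) − C_P = 3.636 − 3.089 = 0.5465 mol/dm³.
Y_N = C_N/C_{M0} = 0.5465/6.08 = 0.0899.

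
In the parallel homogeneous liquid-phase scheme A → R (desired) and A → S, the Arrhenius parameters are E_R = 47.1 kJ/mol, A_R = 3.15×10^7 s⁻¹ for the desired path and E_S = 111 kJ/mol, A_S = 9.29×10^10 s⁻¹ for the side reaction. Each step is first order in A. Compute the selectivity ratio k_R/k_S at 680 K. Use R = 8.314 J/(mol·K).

k_R/k_S = (A_R/A_S)·exp[−(E_R−E_S)/(RT)] = (A_R/A_S)·exp[(E_S−E_R)/(RT)].
(E_S−E_R)/(RT) = (111−47.1)×10³/(8.314×680) = 63900/5654 = 11.30.
k_R/k_S = (3.15×10^7/9.29×10^10)·exp(11.30) = 3.391×10^-4 × 81040 = 27.5.
Since E_R < E_S, lowering the temperature improves selectivity toward R.

27.5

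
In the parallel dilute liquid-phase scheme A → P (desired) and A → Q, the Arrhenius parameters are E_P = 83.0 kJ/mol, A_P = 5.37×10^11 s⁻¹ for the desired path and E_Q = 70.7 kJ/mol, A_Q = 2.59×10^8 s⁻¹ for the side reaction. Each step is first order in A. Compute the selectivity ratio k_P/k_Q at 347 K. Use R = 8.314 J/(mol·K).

29.2

Since both paths have the same order in A, the concentration cancels and S_{P/Q} = k_P/k_Q = (A_P/A_Q)·exp[(E_Q−E_P)/(RT)].
(E_Q−E_P)/(RT) = (70.7−83.0)×10³/(8.314×347) = -12300/2885 = -4.263.
k_P/k_Q = (5.37×10^11/2.59×10^8)·exp(-4.263) = 2073 × 0.01407 = 29.2.
Since E_P > E_Q, raising the temperature improves selectivity toward P.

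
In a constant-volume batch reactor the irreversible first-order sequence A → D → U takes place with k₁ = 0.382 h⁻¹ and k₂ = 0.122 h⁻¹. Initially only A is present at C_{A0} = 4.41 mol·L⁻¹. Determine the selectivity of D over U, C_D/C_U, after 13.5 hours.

0.381

The intermediate concentration in a first-order A→B→C sequence is C_D = k₁C_{A0}(e^(−k₁t) − e^(−k₂t))/(k₂−k₁).
e^(−k₁t) = e^(−0.382×13.5) = e^(−5.157) = 0.005759; e^(−k₂t) = e^(−1.647) = 0.1926.
C_D = 0.382×4.41/(0.122−0.382) × (0.005759−0.1926) = (-6.479)×(-0.1869) = 1.211 mol·L⁻¹.
C_A = C_{A0}e^(−k₁t) = 0.02540 mol·L⁻¹, so C_U = C_{A0}−C_A−C_D = 3.174 mol·L⁻¹; C_D/C_U = 0.381.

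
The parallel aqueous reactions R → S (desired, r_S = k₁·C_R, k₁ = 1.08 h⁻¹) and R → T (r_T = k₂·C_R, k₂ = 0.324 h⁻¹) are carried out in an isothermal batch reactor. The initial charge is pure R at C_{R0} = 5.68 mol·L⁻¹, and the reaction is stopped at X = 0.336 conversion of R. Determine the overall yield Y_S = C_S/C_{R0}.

C_R = C_{R0}(1−X) = 3.772 mol·L⁻¹.
Both paths are first order in R, so the instantaneous fraction to S is constant: dC_S/d(−C_R) = k₁/(k₁+k₂) = 0.7692.
C_S = 0.7692·(C_{R0}−C_R) = 0.7692×1.908 = 1.47 mol·L⁻¹.
Y_S = C_S/C_{R0} = 1.468/5.68 = 0.258.

0.258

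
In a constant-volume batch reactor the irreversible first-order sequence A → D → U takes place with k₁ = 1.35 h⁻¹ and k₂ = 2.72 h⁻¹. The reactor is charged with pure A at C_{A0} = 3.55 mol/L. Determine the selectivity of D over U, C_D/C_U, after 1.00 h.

0.346

For first-order series with pure A initially, C_D(t) = k₁C_{A0}/(k₂−k₁)·(e^(−k₁t) − e^(−k₂t)).
e^(−k₁t) = e^(−1.35×1.00) = e^(−1.350) = 0.2592; e^(−k₂t) = e^(−2.720) = 0.06587.
C_D = 1.35×3.55/(2.72−1.35) × (0.2592−0.06587) = 3.498×0.1934 = 0.6764 mol/L.
C_A = C_{A0}e^(−k₁t) = 0.9203 mol/L, so C_U = C_{A0}−C_A−C_D = 1.953 mol/L; C_D/C_U = 0.346.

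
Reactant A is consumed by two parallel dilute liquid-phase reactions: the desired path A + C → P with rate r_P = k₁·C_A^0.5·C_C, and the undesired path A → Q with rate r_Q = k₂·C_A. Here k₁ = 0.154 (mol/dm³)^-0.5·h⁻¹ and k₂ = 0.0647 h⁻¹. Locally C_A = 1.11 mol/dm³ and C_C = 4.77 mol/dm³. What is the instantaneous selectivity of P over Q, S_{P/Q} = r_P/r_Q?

10.8

S_{P/Q} = r_P/r_Q = (k₁·C_A^0.5·C_C)/(k₂·C_A) = (k₁/k₂)·C_A^-0.5·C_C.
= (0.154×1.110^0.5×4.770) / (0.0647×1.110) = 0.7739/0.07182 = 10.8.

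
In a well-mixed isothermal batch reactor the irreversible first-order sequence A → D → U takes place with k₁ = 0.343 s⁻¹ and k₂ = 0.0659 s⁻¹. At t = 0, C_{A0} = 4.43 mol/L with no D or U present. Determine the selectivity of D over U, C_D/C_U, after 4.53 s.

4.98

For first-order series with pure A initially, C_D(t) = k₁C_{A0}/(k₂−k₁)·(e^(−k₁t) − e^(−k₂t)).
e^(−k₁t) = e^(−0.343×4.53) = e^(−1.554) = 0.2114; e^(−k₂t) = e^(−0.2985) = 0.7419.
C_D = 0.343×4.43/(0.0659−0.343) × (0.2114−0.7419) = (-5.484)×(-0.5305) = 2.909 mol/L.
C_A = C_{A0}e^(−k₁t) = 0.9367 mol/L, so C_U = C_{A0}−C_A−C_D = 0.5845 mol/L; C_D/C_U = 4.98.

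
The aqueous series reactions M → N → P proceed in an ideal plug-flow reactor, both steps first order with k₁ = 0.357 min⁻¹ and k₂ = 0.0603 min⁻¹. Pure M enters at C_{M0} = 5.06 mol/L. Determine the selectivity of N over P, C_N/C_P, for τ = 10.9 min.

1.57

Solving the coupled first-order balances gives C_N(τ) = [k₁/(k₂−k₁)]·C_{M0}·(e^(−k₁τ) − e^(−k₂τ)).
e^(−k₁τ) = e^(−0.357×10.9) = e^(−3.891) = 0.02042; e^(−k₂τ) = e^(−0.6573) = 0.5183.
C_N = 0.357×5.06/(0.0603−0.357) × (0.02042−0.5183) = (-6.088)×(-0.4978) = 3.031 mol/L.
C_M = C_{M0}e^(−k₁τ) = 0.1033 mol/L, so C_P = C_{M0}−C_M−C_N = 1.926 mol/L; C_N/C_P = 1.57.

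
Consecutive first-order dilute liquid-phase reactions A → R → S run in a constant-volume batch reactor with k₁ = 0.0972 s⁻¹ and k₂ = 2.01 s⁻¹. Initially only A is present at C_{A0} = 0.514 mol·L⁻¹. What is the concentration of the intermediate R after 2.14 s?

The intermediate concentration in a first-order A→B→C sequence is C_R = k₁C_{A0}(e^(−k₁t) − e^(−k₂t))/(k₂−k₁).
e^(−k₁t) = e^(−0.0972×2.14) = e^(−0.2080) = 0.8122; e^(−k₂t) = e^(−4.301) = 0.01355.
C_R = 0.0972×0.514/(2.01−0.0972) × (0.8122−0.01355) = 0.02612×0.7987 = 0.02086 mol·L⁻¹.

0.0209 mol·L⁻¹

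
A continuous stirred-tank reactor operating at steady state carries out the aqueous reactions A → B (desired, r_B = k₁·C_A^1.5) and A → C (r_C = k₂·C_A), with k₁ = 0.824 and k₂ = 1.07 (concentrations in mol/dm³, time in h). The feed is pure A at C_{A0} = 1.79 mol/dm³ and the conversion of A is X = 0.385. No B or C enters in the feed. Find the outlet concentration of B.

0.308 mol/dm³

Exit C_A = C_{A0}(1−X) = 1.79×0.615 = 1.101 mol/dm³.
Rates in a CSTR are evaluated at the outlet concentration: r_B = 0.824×1.101^1.5 = 0.9517, r_C = 1.07×1.101 = 1.178.
Fraction of consumed A going to B: r_B/(r_B+r_C) = 0.4469.
C_B = 0.4469·C_{A0}·X = 0.4469×1.79×0.385 = 0.308 mol/dm³.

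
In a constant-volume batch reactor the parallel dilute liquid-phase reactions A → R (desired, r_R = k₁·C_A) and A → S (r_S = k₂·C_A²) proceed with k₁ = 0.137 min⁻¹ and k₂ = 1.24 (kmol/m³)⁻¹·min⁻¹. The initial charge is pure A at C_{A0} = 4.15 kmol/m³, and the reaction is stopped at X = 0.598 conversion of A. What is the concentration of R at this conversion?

C_A = C_{A0}(1−X) = 1.668 kmol/m³.
Along a PFR/batch, dC_R/dC_A = −r_R/(r_R+r_S) = −k₁/(k₁+k₂·C_A).
Integrating from C_{A0} to C_A: C_R = (0.137/1.24)·ln[(0.137+1.24·4.15)/(0.137+1.24·1.67)] = 0.1105·ln(5.283/2.206) = 0.09650 kmol/m³.

0.0965 kmol/m³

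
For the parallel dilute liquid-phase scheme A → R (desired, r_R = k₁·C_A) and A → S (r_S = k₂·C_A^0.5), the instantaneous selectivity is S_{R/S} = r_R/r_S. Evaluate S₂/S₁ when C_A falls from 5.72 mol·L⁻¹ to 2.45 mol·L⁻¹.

S_{R/S} = (k₁/k₂)·C_A^0.5, so S₂/S₁ = (C_{A,2}/C_{A,1})^0.5.
= (2.45/5.72)^0.5 = (0.4283)^0.5 = 0.654.

0.654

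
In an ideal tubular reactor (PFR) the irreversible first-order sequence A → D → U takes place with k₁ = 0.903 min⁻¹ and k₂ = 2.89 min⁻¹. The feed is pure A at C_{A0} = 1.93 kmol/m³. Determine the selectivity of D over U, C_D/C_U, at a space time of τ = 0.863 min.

Solving the coupled first-order balances gives C_D(τ) = [k₁/(k₂−k₁)]·C_{A0}·(e^(−k₁τ) − e^(−k₂τ)).
e^(−k₁τ) = e^(−0.903×0.863) = e^(−0.7793) = 0.4587; e^(−k₂τ) = e^(−2.494) = 0.08257.
C_D = 0.903×1.93/(2.89−0.903) × (0.4587−0.08257) = 0.8771×0.3762 = 0.3299 kmol/m³.
C_A = C_{A0}e^(−k₁τ) = 0.8854 kmol/m³, so C_U = C_{A0}−C_A−C_D = 0.7147 kmol/m³; C_D/C_U = 0.462.

0.462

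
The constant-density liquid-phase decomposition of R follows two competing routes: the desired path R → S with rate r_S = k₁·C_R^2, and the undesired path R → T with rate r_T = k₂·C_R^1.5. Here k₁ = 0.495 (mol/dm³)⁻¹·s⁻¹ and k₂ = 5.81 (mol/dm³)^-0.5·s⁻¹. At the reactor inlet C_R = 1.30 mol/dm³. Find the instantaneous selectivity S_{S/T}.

S_{S/T} = r_S/r_T = (k₁·C_R^2)/(k₂·C_R^1.5) = (k₁/k₂)·C_R^0.5.
= (0.495×1.300^2) / (5.81×1.300^1.5) = 0.8366/8.612 = 0.0971.
Since the desired path is higher order in R, keeping C_R high (PFR or concentrated feed) favours S.

0.0971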